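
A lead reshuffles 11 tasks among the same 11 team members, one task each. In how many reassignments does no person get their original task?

The subfactorial !11 = [11!/e] (nearest integer).
11! = 39916800, and 39916800/e ≈ 14684570.08, so !11 = 14684570.

14684570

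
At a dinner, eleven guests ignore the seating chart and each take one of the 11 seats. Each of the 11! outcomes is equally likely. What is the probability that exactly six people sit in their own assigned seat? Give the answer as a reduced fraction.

11/21600

Favorable outcomes: C(11,6)·!5 = 462·44 = 20328.
Total outcomes: 11! = 39916800.
Probability = 20328/39916800 = 11/21600.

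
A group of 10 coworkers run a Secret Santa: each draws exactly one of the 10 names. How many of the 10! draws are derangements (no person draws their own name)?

!10 = 10! · Σ_{k=0}^{10} (-1)^k/k!
= 10! - 10!/1! + 10!/2! - 10!/3! + 10!/4! - 10!/5! + 10!/6! - 10!/7! + 10!/8! - 10!/9! + 10!/10!
= 3628800 - 3628800 + 1814400 - 604800 + 151200 - 30240 + 5040 - 720 + 90 - 10 + 1
= 1334961

1334961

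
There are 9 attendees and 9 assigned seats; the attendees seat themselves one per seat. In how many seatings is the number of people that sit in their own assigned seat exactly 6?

Choose which 6 of the 9 are fixed: C(9,6) = 84.
The other 3 form a derangement: !3 = 2.
Total: 84 × 2 = 168.

168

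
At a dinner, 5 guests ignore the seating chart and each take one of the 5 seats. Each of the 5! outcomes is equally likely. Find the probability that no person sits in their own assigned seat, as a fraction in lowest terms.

11/30

Favorable outcomes: !5 = 44.
Total outcomes: 5! = 120.
Probability = 44/120 = 11/30.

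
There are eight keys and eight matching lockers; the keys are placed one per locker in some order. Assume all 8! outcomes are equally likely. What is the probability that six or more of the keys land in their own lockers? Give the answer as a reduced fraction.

Favorable outcomes: Σ_{i≥6} C(8,i)·!(8-i) = 28·1 + 8·0 + 1·1 = 29.
Total outcomes: 8! = 40320.
Probability = 29/40320 = 29/40320.

29/40320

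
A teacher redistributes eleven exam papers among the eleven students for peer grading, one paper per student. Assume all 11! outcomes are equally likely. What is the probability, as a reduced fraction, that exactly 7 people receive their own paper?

Favorable outcomes: C(11,7)·!4 = 330·9 = 2970.
Total outcomes: 11! = 39916800.
Probability = 2970/39916800 = 1/13440.

1/13440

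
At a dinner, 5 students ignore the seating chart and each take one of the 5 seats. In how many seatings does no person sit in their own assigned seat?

44

By inclusion-exclusion, !5 = Σ (-1)^k · 5!/k! for k=0..5
= 5! - 5!/1! + 5!/2! - 5!/3! + 5!/4! - 5!/5!
= 120 - 120 + 60 - 20 + 5 - 1
= 44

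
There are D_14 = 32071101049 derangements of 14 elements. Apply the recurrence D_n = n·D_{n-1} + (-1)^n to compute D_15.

D_15 = 15·32071101049 - 1 = 481066515734.

481066515734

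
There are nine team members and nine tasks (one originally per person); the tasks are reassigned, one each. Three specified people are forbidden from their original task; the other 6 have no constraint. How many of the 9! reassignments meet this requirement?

256320

Inclusion-exclusion on the 3 forbidden self-matches:
Σ_{j=0}^{3} (-1)^j C(3,j)(9-j)!
= C(3,0)·9! - C(3,1)·8! + C(3,2)·7! - C(3,3)·6!
= 362880 - 120960 + 15120 - 720
= 256320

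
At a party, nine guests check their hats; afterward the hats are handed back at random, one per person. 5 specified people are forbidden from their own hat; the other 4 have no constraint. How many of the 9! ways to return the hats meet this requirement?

205056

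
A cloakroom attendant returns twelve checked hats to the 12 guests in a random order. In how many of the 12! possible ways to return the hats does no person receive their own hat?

176214841

Use !n = n·!(n-1) + (-1)^n.
!12 = 12·14684570 + 1 = 176214841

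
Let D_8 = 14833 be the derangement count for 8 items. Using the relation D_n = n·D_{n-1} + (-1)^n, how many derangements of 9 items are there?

133496

D_9 = 9·14833 - 1 = 133496.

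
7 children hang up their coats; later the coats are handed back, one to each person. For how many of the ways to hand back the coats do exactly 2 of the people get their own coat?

Choose which 2 of the 7 are fixed: C(7,2) = 21.
The other 5 form a derangement: !5 = 44.
Total: 21 × 44 = 924.

924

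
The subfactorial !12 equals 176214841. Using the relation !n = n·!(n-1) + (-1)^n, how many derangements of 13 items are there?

!13 = 13·176214841 - 1 = 2290792932.

2290792932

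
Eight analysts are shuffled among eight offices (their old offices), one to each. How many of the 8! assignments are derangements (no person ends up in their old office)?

14833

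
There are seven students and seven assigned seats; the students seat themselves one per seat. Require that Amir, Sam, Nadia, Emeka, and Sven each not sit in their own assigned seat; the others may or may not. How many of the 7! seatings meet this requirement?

2428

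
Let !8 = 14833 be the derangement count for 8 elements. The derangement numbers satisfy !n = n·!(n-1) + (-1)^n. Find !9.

133496

!9 = 9·14833 - 1 = 133496.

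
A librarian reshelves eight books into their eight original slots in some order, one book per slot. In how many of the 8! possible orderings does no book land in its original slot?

!8 = 8! · Σ_{k=0}^{8} (-1)^k/k!
= 8! - 8!/1! + 8!/2! - 8!/3! + 8!/4! - 8!/5! + 8!/6! - 8!/7! + 8!/8!
= 40320 - 40320 + 20160 - 6720 + 1680 - 336 + 56 - 8 + 1
= 14833

14833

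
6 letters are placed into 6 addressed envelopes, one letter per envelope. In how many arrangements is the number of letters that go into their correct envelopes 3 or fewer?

# with exactly i fixed is C(6,i)·!(6-i); sum over i=0..3:
  i=0: C(6,0)·!6 = 1·265 = 265
  i=1: C(6,1)·!5 = 6·44 = 264
  i=2: C(6,2)·!4 = 15·9 = 135
  i=3: C(6,3)·!3 = 20·2 = 40
Total = 704.

704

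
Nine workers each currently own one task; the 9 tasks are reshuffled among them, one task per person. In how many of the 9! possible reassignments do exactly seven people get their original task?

Choose which 7 of the 9 are fixed: C(9,7) = 36.
The other 2 form a derangement: !2 = 1.
Total: 36 × 1 = 36.

36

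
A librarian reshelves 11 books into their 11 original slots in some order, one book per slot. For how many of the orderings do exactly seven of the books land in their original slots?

2970

Choose which 7 of the 11 are fixed: C(11,7) = 330.
The other 4 form a derangement: !4 = 9.
Total: 330 × 9 = 2970.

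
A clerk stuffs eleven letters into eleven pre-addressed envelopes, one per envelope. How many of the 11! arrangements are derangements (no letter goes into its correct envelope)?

14684570

The number of derangements of 11 is !11 = Σ_{k=0}^{11} (-1)^k·11!/k!
= 11! - 11!/1! + 11!/2! - 11!/3! + 11!/4! - 11!/5! + 11!/6! - 11!/7! + 11!/8! - 11!/9! + 11!/10! - 11!/11!
= 39916800 - 39916800 + 19958400 - 6652800 + 1663200 - 332640 + 55440 - 7920 + 990 - 110 + 11 - 1
= 14684570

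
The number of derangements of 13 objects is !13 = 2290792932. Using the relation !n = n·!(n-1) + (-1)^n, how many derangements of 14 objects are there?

!14 = 14·2290792932 + 1 = 32071101049.

32071101049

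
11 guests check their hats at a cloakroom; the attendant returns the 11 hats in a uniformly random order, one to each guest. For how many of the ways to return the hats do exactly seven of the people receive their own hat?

2970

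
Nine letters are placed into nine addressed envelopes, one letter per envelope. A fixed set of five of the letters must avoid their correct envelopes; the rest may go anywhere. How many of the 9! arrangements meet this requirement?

205056

Inclusion-exclusion on the 5 forbidden self-matches:
Σ_{j=0}^{5} (-1)^j C(5,j)(9-j)!
= C(5,0)·9! - C(5,1)·8! + C(5,2)·7! - C(5,3)·6! + C(5,4)·5! - C(5,5)·4!
= 362880 - 201600 + 50400 - 7200 + 600 - 24
= 205056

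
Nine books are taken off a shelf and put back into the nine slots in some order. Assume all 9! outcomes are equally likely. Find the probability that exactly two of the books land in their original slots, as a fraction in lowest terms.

103/560

Favorable outcomes: C(9,2)·!7 = 36·1854 = 66744.
Total outcomes: 9! = 362880.
Probability = 66744/362880 = 103/560.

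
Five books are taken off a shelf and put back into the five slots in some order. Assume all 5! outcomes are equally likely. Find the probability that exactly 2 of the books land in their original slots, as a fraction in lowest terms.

Favorable outcomes: C(5,2)·!3 = 10·2 = 20.
Total outcomes: 5! = 120.
Probability = 20/120 = 1/6.

1/6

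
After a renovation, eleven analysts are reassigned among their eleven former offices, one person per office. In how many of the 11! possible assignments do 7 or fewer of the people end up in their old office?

# with exactly i fixed is C(11,i)·!(11-i); sum over i=0..7:
  i=0: C(11,0)·!11 = 1·14684570 = 14684570
  i=1: C(11,1)·!10 = 11·1334961 = 14684571
  i=2: C(11,2)·!9 = 55·133496 = 7342280
  i=3: C(11,3)·!8 = 165·14833 = 2447445
  i=4: C(11,4)·!7 = 330·1854 = 611820
  i=5: C(11,5)·!6 = 462·265 = 122430
  i=6: C(11,6)·!5 = 462·44 = 20328
  i=7: C(11,7)·!4 = 330·9 = 2970
Total = 39916414.

39916414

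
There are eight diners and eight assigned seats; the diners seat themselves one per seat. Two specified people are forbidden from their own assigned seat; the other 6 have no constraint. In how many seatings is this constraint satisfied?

30960

Let A_j be the event that the j-th constrained one is fixed. By inclusion-exclusion over the 2 events:
Σ_{j=0}^{2} (-1)^j C(2,j)(8-j)!
= C(2,0)·8! - C(2,1)·7! + C(2,2)·6!
= 40320 - 10080 + 720
= 30960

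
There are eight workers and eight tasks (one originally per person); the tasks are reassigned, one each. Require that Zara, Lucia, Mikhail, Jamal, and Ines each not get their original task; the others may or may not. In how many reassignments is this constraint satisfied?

Inclusion-exclusion on the 5 forbidden self-matches:
Σ_{j=0}^{5} (-1)^j C(5,j)(8-j)!
= C(5,0)·8! - C(5,1)·7! + C(5,2)·6! - C(5,3)·5! + C(5,4)·4! - C(5,5)·3!
= 40320 - 25200 + 7200 - 1200 + 120 - 6
= 21234

21234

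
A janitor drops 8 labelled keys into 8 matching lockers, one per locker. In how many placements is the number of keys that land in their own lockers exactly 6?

28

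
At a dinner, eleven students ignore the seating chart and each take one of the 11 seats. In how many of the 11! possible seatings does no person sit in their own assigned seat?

The number of derangements of 11 is !11 = Σ_{k=0}^{11} (-1)^k·11!/k!
= 11! - 11!/1! + 11!/2! - 11!/3! + 11!/4! - 11!/5! + 11!/6! - 11!/7! + 11!/8! - 11!/9! + 11!/10! - 11!/11!
= 39916800 - 39916800 + 19958400 - 6652800 + 1663200 - 332640 + 55440 - 7920 + 990 - 110 + 11 - 1
= 14684570

14684570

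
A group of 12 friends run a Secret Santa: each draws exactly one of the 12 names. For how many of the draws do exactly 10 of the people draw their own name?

66

Choose which 10 of the 12 are fixed: C(12,10) = 66.
The other 2 form a derangement: !2 = 1.
Total: 66 × 1 = 66.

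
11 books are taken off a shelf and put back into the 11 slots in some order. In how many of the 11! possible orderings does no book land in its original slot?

Use !n = (n-1)(!(n-1) + !(n-2)).
!11 = 10·(1334961 + 133496) = 10·1468457 = 14684570

14684570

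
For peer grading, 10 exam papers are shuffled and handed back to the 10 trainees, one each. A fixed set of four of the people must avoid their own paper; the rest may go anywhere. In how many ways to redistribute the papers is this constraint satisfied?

2399760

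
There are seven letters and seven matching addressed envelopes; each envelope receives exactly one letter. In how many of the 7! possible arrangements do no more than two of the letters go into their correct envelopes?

4633

Sum C(7,i)·!(7-i) for i = 0..2:
  i=0: C(7,0)·!7 = 1·1854 = 1854
  i=1: C(7,1)·!6 = 7·265 = 1855
  i=2: C(7,2)·!5 = 21·44 = 924
Total = 4633.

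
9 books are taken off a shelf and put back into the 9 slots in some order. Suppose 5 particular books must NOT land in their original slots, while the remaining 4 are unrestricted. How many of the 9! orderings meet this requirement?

205056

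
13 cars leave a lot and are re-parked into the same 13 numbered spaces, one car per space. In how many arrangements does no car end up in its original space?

2290792932

The subfactorial !13 = [13!/e] (nearest integer).
13! = 6227020800, and 6227020800/e ≈ 2290792932.07, so !13 = 2290792932.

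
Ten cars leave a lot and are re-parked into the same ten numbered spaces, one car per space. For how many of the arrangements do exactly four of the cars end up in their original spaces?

Choose which 4 of the 10 are fixed: C(10,4) = 210.
The other 6 form a derangement: !6 = 265.
Total: 210 × 265 = 55650.

55650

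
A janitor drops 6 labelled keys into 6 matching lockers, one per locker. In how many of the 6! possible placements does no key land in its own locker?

By inclusion-exclusion, !6 = Σ (-1)^k · 6!/k! for k=0..6
= 6! - 6!/1! + 6!/2! - 6!/3! + 6!/4! - 6!/5! + 6!/6!
= 720 - 720 + 360 - 120 + 30 - 6 + 1
= 265

265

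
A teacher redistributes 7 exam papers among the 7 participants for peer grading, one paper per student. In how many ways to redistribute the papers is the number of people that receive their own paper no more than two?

Sum C(7,i)·!(7-i) for i = 0..2:
  i=0: C(7,0)·!7 = 1·1854 = 1854
  i=1: C(7,1)·!6 = 7·265 = 1855
  i=2: C(7,2)·!5 = 21·44 = 924
Total = 4633.

4633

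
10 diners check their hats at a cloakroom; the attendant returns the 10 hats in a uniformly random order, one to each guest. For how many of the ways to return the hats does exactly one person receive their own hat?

Choose which one of the 10 is fixed: C(10,1) = 10.
The other 9 form a derangement: !9 = 133496.
Total: 10 × 133496 = 1334960.

1334960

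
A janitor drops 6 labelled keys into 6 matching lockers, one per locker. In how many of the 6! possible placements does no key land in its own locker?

265

By inclusion-exclusion, !6 = Σ (-1)^k · 6!/k! for k=0..6
= 6! - 6!/1! + 6!/2! - 6!/3! + 6!/4! - 6!/5! + 6!/6!
= 720 - 720 + 360 - 120 + 30 - 6 + 1
= 265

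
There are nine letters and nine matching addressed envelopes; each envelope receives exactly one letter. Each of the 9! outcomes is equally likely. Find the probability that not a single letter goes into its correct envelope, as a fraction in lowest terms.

16687/45360

Favorable outcomes: !9 = 133496.
Total outcomes: 9! = 362880.
Probability = 133496/362880 = 16687/45360.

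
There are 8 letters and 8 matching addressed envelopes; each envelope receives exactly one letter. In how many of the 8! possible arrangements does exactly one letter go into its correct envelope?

14832

Choose which one of the 8 is fixed: C(8,1) = 8.
The other 7 form a derangement: !7 = 1854.
Total: 8 × 1854 = 14832.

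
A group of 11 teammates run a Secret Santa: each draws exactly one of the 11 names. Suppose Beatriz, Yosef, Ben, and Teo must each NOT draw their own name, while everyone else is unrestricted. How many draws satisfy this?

27422640

Inclusion-exclusion on the 4 forbidden self-matches:
Σ_{j=0}^{4} (-1)^j C(4,j)(11-j)!
= C(4,0)·11! - C(4,1)·10! + C(4,2)·9! - C(4,3)·8! + C(4,4)·7!
= 39916800 - 14515200 + 2177280 - 161280 + 5040
= 27422640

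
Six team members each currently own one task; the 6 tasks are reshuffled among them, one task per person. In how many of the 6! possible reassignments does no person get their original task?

Recurrence: !6 = 5·(!5 + !4).
!6 = 5·(44 + 9) = 5·53 = 265

265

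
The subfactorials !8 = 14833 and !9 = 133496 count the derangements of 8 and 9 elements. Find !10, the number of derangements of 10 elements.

!10 = (10-1)·(!9 + !8) = 9·(133496 + 14833) = 9·148329 = 1334961.

1334961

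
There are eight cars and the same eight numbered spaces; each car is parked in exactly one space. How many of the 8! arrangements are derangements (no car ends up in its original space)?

14833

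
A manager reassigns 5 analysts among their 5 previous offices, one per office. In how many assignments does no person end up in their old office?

Use !n = n·!(n-1) + (-1)^n.
!5 = 5·9 - 1 = 44

44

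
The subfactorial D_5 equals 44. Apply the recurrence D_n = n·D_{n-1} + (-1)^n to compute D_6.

D_6 = 6·44 + 1 = 265.

265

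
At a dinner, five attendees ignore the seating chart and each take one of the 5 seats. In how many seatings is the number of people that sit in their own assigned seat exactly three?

Pick the 3 fixed positions: C(5,3) = 10 ways.
The remaining 2 must be deranged: !2 = 1.
Total: 10 × 1 = 10.

10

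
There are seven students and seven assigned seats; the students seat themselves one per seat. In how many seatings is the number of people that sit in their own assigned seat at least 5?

22

Sum C(7,i)·!(7-i) for i = 5..7:
  i=5: C(7,5)·!2 = 21·1 = 21
  i=6: C(7,6)·!1 = 7·0 = 0
  i=7: C(7,7)·!0 = 1·1 = 1
Total = 22.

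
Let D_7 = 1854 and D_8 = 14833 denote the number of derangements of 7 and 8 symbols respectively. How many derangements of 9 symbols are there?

133496

D_9 = (9-1)·(D_8 + D_7) = 8·(14833 + 1854) = 8·16687 = 133496.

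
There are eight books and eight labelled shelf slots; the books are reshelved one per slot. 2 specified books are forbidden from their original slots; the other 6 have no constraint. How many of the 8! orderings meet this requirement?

Let A_j be the event that the j-th constrained one is fixed. By inclusion-exclusion over the 2 events:
Σ_{j=0}^{2} (-1)^j C(2,j)(8-j)!
= C(2,0)·8! - C(2,1)·7! + C(2,2)·6!
= 40320 - 10080 + 720
= 30960

30960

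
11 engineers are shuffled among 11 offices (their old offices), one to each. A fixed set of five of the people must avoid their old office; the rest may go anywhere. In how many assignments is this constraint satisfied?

Let A_j be the event that the j-th constrained one is fixed. By inclusion-exclusion over the 5 events:
Σ_{j=0}^{5} (-1)^j C(5,j)(11-j)!
= C(5,0)·11! - C(5,1)·10! + C(5,2)·9! - C(5,3)·8! + C(5,4)·7! - C(5,5)·6!
= 39916800 - 18144000 + 3628800 - 403200 + 25200 - 720
= 25022880

25022880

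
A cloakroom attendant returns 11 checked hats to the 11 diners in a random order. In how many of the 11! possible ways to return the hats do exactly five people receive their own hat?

122430

Choose which 5 of the 11 are fixed: C(11,5) = 462.
The other 6 form a derangement: !6 = 265.
Total: 462 × 265 = 122430.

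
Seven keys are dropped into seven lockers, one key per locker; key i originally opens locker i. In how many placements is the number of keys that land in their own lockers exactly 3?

315

Choose which 3 of the 7 are fixed: C(7,3) = 35.
The remaining 4 must be deranged: !4 = 9.
Total: 35 × 9 = 315.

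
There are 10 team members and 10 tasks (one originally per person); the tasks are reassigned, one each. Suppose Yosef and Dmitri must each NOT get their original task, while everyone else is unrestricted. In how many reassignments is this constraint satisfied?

Let A_j be the event that the j-th constrained one is fixed. By inclusion-exclusion over the 2 events:
Σ_{j=0}^{2} (-1)^j C(2,j)(10-j)!
= C(2,0)·10! - C(2,1)·9! + C(2,2)·8!
= 3628800 - 725760 + 40320
= 2943360

2943360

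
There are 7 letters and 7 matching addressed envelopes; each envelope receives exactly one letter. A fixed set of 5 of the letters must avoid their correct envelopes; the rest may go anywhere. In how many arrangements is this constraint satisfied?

2428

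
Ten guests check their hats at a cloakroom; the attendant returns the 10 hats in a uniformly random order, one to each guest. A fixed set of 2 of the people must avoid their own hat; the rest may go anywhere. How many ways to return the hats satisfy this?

Inclusion-exclusion on the 2 forbidden self-matches:
Σ_{j=0}^{2} (-1)^j C(2,j)(10-j)!
= C(2,0)·10! - C(2,1)·9! + C(2,2)·8!
= 3628800 - 725760 + 40320
= 2943360

2943360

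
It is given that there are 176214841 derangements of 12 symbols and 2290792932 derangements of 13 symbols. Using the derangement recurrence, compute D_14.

D_14 = (14-1)·(D_13 + D_12) = 13·(2290792932 + 176214841) = 13·2467007773 = 32071101049.

32071101049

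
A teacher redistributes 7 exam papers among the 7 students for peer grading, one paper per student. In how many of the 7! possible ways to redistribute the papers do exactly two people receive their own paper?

924

Pick the 2 fixed positions: C(7,2) = 21 ways.
The other 5 form a derangement: !5 = 44.
Total: 21 × 44 = 924.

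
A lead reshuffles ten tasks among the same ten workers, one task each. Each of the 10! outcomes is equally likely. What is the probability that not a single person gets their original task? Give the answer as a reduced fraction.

16481/44800

Favorable outcomes: !10 = 1334961.
Total outcomes: 10! = 3628800.
Probability = 1334961/3628800 = 16481/44800.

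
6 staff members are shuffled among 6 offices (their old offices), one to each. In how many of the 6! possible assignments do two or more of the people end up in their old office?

191

Sum C(6,i)·!(6-i) for i = 2..6:
  i=2: C(6,2)·!4 = 15·9 = 135
  i=3: C(6,3)·!3 = 20·2 = 40
  i=4: C(6,4)·!2 = 15·1 = 15
  i=5: C(6,5)·!1 = 6·0 = 0
  i=6: C(6,6)·!0 = 1·1 = 1
Total = 191.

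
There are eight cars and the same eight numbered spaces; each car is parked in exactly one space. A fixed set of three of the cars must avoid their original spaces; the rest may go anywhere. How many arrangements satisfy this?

27240

Let A_j be the event that the j-th constrained one is fixed. By inclusion-exclusion over the 3 events:
Σ_{j=0}^{3} (-1)^j C(3,j)(8-j)!
= C(3,0)·8! - C(3,1)·7! + C(3,2)·6! - C(3,3)·5!
= 40320 - 15120 + 2160 - 120
= 27240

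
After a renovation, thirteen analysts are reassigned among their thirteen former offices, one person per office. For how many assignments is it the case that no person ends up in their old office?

2290792932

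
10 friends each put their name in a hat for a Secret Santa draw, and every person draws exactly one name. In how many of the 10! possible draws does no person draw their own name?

1334961

The number of derangements of 10 is !10 = Σ_{k=0}^{10} (-1)^k·10!/k!
= 10! - 10!/1! + 10!/2! - 10!/3! + 10!/4! - 10!/5! + 10!/6! - 10!/7! + 10!/8! - 10!/9! + 10!/10!
= 3628800 - 3628800 + 1814400 - 604800 + 151200 - 30240 + 5040 - 720 + 90 - 10 + 1
= 1334961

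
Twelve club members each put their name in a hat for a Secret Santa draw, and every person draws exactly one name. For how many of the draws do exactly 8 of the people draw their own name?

4455

Pick the 8 fixed positions: C(12,8) = 495 ways.
The remaining 4 must be deranged: !4 = 9.
Total: 495 × 9 = 4455.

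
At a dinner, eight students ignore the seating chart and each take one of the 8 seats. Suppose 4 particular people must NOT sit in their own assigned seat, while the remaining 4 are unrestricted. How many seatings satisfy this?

Let A_j be the event that the j-th constrained one is fixed. By inclusion-exclusion over the 4 events:
Σ_{j=0}^{4} (-1)^j C(4,j)(8-j)!
= C(4,0)·8! - C(4,1)·7! + C(4,2)·6! - C(4,3)·5! + C(4,4)·4!
= 40320 - 20160 + 4320 - 480 + 24
= 24024

24024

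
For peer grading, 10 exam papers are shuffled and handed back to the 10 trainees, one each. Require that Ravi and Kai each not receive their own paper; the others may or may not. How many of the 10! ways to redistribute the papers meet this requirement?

Inclusion-exclusion on the 2 forbidden self-matches:
Σ_{j=0}^{2} (-1)^j C(2,j)(10-j)!
= C(2,0)·10! - C(2,1)·9! + C(2,2)·8!
= 3628800 - 725760 + 40320
= 2943360

2943360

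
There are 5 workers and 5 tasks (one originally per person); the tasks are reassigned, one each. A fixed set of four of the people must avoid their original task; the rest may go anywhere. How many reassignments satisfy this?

53

Inclusion-exclusion on the 4 forbidden self-matches:
Σ_{j=0}^{4} (-1)^j C(4,j)(5-j)!
= C(4,0)·5! - C(4,1)·4! + C(4,2)·3! - C(4,3)·2! + C(4,4)·1!
= 120 - 96 + 36 - 8 + 1
= 53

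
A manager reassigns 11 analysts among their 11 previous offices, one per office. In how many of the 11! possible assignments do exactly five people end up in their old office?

122430

Choose which 5 of the 11 are fixed: C(11,5) = 462.
The remaining 6 must be deranged: !6 = 265.
Total: 462 × 265 = 122430.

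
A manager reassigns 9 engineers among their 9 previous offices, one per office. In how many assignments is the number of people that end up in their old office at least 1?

229384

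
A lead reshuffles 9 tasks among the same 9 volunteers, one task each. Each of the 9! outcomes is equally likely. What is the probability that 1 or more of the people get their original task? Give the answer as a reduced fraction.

28673/45360

Favorable outcomes: Σ_{i≥1} C(9,i)·!(9-i) = 9·14833 + 36·1854 + 84·265 + 126·44 + 126·9 + 84·2 + 36·1 + 9·0 + 1·1 = 229384.
Total outcomes: 9! = 362880.
Probability = 229384/362880 = 28673/45360.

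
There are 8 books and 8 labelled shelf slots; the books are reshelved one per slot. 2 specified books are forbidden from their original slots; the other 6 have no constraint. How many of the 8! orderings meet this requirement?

30960

Inclusion-exclusion on the 2 forbidden self-matches:
Σ_{j=0}^{2} (-1)^j C(2,j)(8-j)!
= C(2,0)·8! - C(2,1)·7! + C(2,2)·6!
= 40320 - 10080 + 720
= 30960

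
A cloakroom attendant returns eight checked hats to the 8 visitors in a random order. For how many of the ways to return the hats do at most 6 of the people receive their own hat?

Sum C(8,i)·!(8-i) for i = 0..6:
  i=0: C(8,0)·!8 = 1·14833 = 14833
  i=1: C(8,1)·!7 = 8·1854 = 14832
  i=2: C(8,2)·!6 = 28·265 = 7420
  i=3: C(8,3)·!5 = 56·44 = 2464
  i=4: C(8,4)·!4 = 70·9 = 630
  i=5: C(8,5)·!3 = 56·2 = 112
  i=6: C(8,6)·!2 = 28·1 = 28
Total = 40319.

40319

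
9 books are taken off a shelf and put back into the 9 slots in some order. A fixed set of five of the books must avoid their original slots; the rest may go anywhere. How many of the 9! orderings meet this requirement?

205056

Let A_j be the event that the j-th constrained one is fixed. By inclusion-exclusion over the 5 events:
Σ_{j=0}^{5} (-1)^j C(5,j)(9-j)!
= C(5,0)·9! - C(5,1)·8! + C(5,2)·7! - C(5,3)·6! + C(5,4)·5! - C(5,5)·4!
= 362880 - 201600 + 50400 - 7200 + 600 - 24
= 205056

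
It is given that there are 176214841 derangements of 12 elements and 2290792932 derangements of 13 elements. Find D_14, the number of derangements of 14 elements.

32071101049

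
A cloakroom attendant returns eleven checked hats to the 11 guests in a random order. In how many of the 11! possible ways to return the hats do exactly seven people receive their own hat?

2970

Choose which 7 of the 11 are fixed: C(11,7) = 330.
The remaining 4 must be deranged: !4 = 9.
Total: 330 × 9 = 2970.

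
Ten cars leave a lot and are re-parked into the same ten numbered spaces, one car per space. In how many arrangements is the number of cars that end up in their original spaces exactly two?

667485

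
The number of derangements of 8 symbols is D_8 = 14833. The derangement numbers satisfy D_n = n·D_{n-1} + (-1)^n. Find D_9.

133496

D_9 = 9·14833 - 1 = 133496.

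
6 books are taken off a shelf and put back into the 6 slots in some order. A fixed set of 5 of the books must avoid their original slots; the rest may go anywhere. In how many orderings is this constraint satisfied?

Inclusion-exclusion on the 5 forbidden self-matches:
Σ_{j=0}^{5} (-1)^j C(5,j)(6-j)!
= C(5,0)·6! - C(5,1)·5! + C(5,2)·4! - C(5,3)·3! + C(5,4)·2! - C(5,5)·1!
= 720 - 600 + 240 - 60 + 10 - 1
= 309

309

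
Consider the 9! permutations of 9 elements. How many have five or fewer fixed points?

362675

# with exactly i fixed is C(9,i)·!(9-i); sum over i=0..5:
  i=0: C(9,0)·!9 = 1·133496 = 133496
  i=1: C(9,1)·!8 = 9·14833 = 133497
  i=2: C(9,2)·!7 = 36·1854 = 66744
  i=3: C(9,3)·!6 = 84·265 = 22260
  i=4: C(9,4)·!5 = 126·44 = 5544
  i=5: C(9,5)·!4 = 126·9 = 1134
Total = 362675.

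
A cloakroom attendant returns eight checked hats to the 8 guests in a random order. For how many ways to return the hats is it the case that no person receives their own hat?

The number of derangements of 8 is !8 = Σ_{k=0}^{8} (-1)^k·8!/k!
= 8! - 8!/1! + 8!/2! - 8!/3! + 8!/4! - 8!/5! + 8!/6! - 8!/7! + 8!/8!
= 40320 - 40320 + 20160 - 6720 + 1680 - 336 + 56 - 8 + 1
= 14833

14833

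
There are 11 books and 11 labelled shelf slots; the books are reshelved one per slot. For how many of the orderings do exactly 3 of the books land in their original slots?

Pick the 3 fixed positions: C(11,3) = 165 ways.
The other 8 form a derangement: !8 = 14833.
Total: 165 × 14833 = 2447445.

2447445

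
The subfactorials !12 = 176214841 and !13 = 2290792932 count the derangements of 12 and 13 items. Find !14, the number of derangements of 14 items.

!14 = (14-1)·(!13 + !12) = 13·(2290792932 + 176214841) = 13·2467007773 = 32071101049.

32071101049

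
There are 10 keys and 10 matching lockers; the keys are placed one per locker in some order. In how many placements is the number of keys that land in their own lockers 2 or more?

958879

Sum C(10,i)·!(10-i) for i = 2..10:
  i=2: C(10,2)·!8 = 45·14833 = 667485
  i=3: C(10,3)·!7 = 120·1854 = 222480
  i=4: C(10,4)·!6 = 210·265 = 55650
  i=5: C(10,5)·!5 = 252·44 = 11088
  i=6: C(10,6)·!4 = 210·9 = 1890
  i=7: C(10,7)·!3 = 120·2 = 240
  i=8: C(10,8)·!2 = 45·1 = 45
  i=9: C(10,9)·!1 = 10·0 = 0
  i=10: C(10,10)·!0 = 1·1 = 1
Total = 958879.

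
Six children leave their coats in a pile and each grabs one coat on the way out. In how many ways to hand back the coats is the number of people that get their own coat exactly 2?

135

Choose which 2 of the 6 are fixed: C(6,2) = 15.
The remaining 4 must be deranged: !4 = 9.
Total: 15 × 9 = 135.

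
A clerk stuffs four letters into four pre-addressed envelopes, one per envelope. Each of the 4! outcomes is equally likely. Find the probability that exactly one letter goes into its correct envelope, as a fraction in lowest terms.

Favorable outcomes: C(4,1)·!3 = 4·2 = 8.
Total outcomes: 4! = 24.
Probability = 8/24 = 1/3.

1/3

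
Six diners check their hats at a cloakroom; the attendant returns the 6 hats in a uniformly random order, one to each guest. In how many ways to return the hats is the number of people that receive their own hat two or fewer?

Sum C(6,i)·!(6-i) for i = 0..2:
  i=0: C(6,0)·!6 = 1·265 = 265
  i=1: C(6,1)·!5 = 6·44 = 264
  i=2: C(6,2)·!4 = 15·9 = 135
Total = 664.

664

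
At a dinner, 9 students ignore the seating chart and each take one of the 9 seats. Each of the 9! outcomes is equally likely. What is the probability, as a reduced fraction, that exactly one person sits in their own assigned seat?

2119/5760

Favorable outcomes: C(9,1)·!8 = 9·14833 = 133497.
Total outcomes: 9! = 362880.
Probability = 133497/362880 = 2119/5760.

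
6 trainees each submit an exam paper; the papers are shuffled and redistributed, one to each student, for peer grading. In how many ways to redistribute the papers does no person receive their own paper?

265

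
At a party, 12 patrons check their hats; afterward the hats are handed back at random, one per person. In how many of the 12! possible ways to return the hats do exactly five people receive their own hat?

1468368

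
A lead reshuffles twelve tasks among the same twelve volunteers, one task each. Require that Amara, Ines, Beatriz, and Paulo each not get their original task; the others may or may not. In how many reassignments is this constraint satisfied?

339696000

Inclusion-exclusion on the 4 forbidden self-matches:
Σ_{j=0}^{4} (-1)^j C(4,j)(12-j)!
= C(4,0)·12! - C(4,1)·11! + C(4,2)·10! - C(4,3)·9! + C(4,4)·8!
= 479001600 - 159667200 + 21772800 - 1451520 + 40320
= 339696000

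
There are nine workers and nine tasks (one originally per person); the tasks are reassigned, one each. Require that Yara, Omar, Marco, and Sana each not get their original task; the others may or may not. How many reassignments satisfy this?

229080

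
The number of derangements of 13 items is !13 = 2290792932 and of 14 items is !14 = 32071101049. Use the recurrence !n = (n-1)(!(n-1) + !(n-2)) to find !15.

!15 = (15-1)·(!14 + !13) = 14·(32071101049 + 2290792932) = 14·34361893981 = 481066515734.

481066515734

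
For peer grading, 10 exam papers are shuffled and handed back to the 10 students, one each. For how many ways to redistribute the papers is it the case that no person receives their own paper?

1334961

Recurrence: !10 = 10·!9 + (-1)^10.
!10 = 10·133496 + 1 = 1334961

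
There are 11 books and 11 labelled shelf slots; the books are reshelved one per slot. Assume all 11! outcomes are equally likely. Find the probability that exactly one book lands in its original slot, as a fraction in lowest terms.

16481/44800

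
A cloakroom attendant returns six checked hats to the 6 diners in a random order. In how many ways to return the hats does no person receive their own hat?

265

!6 is the nearest integer to 6!/e.
6! = 720, and 720/e ≈ 264.87, so !6 = 265.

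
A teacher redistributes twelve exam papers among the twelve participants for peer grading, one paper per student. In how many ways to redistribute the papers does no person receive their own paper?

The subfactorial !12 = [12!/e] (nearest integer).
12! = 479001600, and 479001600/e ≈ 176214840.93, so !12 = 176214841.

176214841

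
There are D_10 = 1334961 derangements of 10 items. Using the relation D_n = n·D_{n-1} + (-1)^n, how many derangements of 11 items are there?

14684570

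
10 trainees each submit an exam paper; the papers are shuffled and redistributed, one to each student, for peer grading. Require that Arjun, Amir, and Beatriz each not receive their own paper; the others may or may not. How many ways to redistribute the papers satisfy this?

Inclusion-exclusion on the 3 forbidden self-matches:
Σ_{j=0}^{3} (-1)^j C(3,j)(10-j)!
= C(3,0)·10! - C(3,1)·9! + C(3,2)·8! - C(3,3)·7!
= 3628800 - 1088640 + 120960 - 5040
= 2656080

2656080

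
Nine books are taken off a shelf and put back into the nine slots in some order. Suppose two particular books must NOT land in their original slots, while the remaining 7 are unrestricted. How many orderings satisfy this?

Let A_j be the event that the j-th constrained one is fixed. By inclusion-exclusion over the 2 events:
Σ_{j=0}^{2} (-1)^j C(2,j)(9-j)!
= C(2,0)·9! - C(2,1)·8! + C(2,2)·7!
= 362880 - 80640 + 5040
= 287280

287280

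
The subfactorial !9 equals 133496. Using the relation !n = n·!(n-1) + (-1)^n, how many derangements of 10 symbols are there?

1334961

!10 = 10·133496 + 1 = 1334961.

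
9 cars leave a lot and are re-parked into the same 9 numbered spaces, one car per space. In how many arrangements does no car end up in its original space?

!9 = 9! · Σ_{k=0}^{9} (-1)^k/k!
= 9! - 9!/1! + 9!/2! - 9!/3! + 9!/4! - 9!/5! + 9!/6! - 9!/7! + 9!/8! - 9!/9!
= 362880 - 362880 + 181440 - 60480 + 15120 - 3024 + 504 - 72 + 9 - 1
= 133496

133496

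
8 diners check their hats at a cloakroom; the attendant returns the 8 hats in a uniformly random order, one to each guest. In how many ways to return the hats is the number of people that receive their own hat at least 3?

# with exactly i fixed is C(8,i)·!(8-i); sum over i=3..8:
  i=3: C(8,3)·!5 = 56·44 = 2464
  i=4: C(8,4)·!4 = 70·9 = 630
  i=5: C(8,5)·!3 = 56·2 = 112
  i=6: C(8,6)·!2 = 28·1 = 28
  i=7: C(8,7)·!1 = 8·0 = 0
  i=8: C(8,8)·!0 = 1·1 = 1
Total = 3235.

3235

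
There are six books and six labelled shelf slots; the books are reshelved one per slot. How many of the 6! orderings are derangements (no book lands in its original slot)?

The subfactorial !6 = [6!/e] (nearest integer).
6! = 720, and 720/e ≈ 264.87, so !6 = 265.

265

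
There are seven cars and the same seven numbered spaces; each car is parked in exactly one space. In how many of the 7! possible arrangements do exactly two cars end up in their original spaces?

924

Choose which 2 of the 7 are fixed: C(7,2) = 21.
The remaining 5 must be deranged: !5 = 44.
Total: 21 × 44 = 924.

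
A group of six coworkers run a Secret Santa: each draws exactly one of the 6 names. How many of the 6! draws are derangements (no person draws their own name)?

265

The subfactorial !6 = [6!/e] (nearest integer).
6! = 720, and 720/e ≈ 264.87, so !6 = 265.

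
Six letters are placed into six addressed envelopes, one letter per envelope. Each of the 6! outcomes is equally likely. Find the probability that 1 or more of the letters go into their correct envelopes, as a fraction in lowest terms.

91/144

Favorable outcomes: Σ_{i≥1} C(6,i)·!(6-i) = 6·44 + 15·9 + 20·2 + 15·1 + 6·0 + 1·1 = 455.
Total outcomes: 6! = 720.
Probability = 455/720 = 91/144.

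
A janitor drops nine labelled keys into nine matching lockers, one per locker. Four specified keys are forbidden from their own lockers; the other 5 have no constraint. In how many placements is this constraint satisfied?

229080

Inclusion-exclusion on the 4 forbidden self-matches:
Σ_{j=0}^{4} (-1)^j C(4,j)(9-j)!
= C(4,0)·9! - C(4,1)·8! + C(4,2)·7! - C(4,3)·6! + C(4,4)·5!
= 362880 - 161280 + 30240 - 2880 + 120
= 229080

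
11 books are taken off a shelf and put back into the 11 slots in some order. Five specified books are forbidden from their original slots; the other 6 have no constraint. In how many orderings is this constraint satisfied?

Inclusion-exclusion on the 5 forbidden self-matches:
Σ_{j=0}^{5} (-1)^j C(5,j)(11-j)!
= C(5,0)·11! - C(5,1)·10! + C(5,2)·9! - C(5,3)·8! + C(5,4)·7! - C(5,5)·6!
= 39916800 - 18144000 + 3628800 - 403200 + 25200 - 720
= 25022880

25022880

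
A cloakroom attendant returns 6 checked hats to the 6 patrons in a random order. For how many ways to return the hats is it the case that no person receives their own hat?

The number of derangements of 6 is !6 = Σ_{k=0}^{6} (-1)^k·6!/k!
= 6! - 6!/1! + 6!/2! - 6!/3! + 6!/4! - 6!/5! + 6!/6!
= 720 - 720 + 360 - 120 + 30 - 6 + 1
= 265

265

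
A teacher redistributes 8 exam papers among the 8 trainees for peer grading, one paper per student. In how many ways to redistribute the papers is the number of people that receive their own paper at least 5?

Sum C(8,i)·!(8-i) for i = 5..8:
  i=5: C(8,5)·!3 = 56·2 = 112
  i=6: C(8,6)·!2 = 28·1 = 28
  i=7: C(8,7)·!1 = 8·0 = 0
  i=8: C(8,8)·!0 = 1·1 = 1
Total = 141.

141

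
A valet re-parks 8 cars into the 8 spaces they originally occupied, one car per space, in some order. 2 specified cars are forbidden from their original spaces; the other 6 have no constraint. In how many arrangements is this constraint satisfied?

30960

Inclusion-exclusion on the 2 forbidden self-matches:
Σ_{j=0}^{2} (-1)^j C(2,j)(8-j)!
= C(2,0)·8! - C(2,1)·7! + C(2,2)·6!
= 40320 - 10080 + 720
= 30960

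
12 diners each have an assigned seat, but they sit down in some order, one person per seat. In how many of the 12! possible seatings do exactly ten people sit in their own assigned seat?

Pick the 10 fixed positions: C(12,10) = 66 ways.
The remaining 2 must be deranged: !2 = 1.
Total: 66 × 1 = 66.

66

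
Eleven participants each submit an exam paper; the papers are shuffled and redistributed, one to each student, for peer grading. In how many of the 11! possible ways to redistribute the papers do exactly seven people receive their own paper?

Choose which 7 of the 11 are fixed: C(11,7) = 330.
The other 4 form a derangement: !4 = 9.
Total: 330 × 9 = 2970.

2970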